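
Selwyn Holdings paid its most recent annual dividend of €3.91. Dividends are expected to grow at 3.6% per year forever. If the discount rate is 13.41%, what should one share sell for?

Gordon growth model: P₀ = D₁/(r − g). D₁ = 3.91 × (1 + 0.036) = 4.0508.
P₀ = 4.0508 / (0.1341 − 0.036) = 4.0508 / 0.0981 = 41.2922

€41.29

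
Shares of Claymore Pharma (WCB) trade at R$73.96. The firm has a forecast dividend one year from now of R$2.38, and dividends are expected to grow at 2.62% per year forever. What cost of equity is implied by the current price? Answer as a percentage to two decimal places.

5.84%

Rearranging the constant-growth DDM: r = D₁/P₀ + g.
r = 2.3800 / 73.96 + 0.0262 = 0.03218 + 0.0262 = 0.05838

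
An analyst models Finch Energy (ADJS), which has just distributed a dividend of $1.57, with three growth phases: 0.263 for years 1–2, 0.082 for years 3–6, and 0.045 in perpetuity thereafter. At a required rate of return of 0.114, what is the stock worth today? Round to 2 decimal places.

$38.51

Three-stage DDM. Project D₁…D_6; terminal Gordon value at t=6 with g = 0.045; discount at r = 0.114.
D_1 = 1.9829
D_2 = 2.5044
D_3 = 2.7098
D_4 = 2.9320
D_5 = 3.1724
D_6 = 3.4325
TV_6 = 3.5870/(0.114−0.045) = 51.9855
P₀ = Σ Dₜ/(1+r)ᵗ + TV_6/(1+r)^6 = 38.5072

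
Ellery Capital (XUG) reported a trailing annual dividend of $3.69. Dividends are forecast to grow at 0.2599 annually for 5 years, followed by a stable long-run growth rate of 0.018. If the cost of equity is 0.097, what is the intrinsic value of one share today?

$123.50

Two-stage DDM. Project D₁…D_5 at 0.2599, terminal growth 0.018, discount at r = 0.097.
D_1 = 4.6490
D_2 = 5.8573
D_3 = 7.3796
D_4 = 9.2976
D_5 = 11.7140
Terminal value at t=5: TV = D_6/(r−g) = 11.9249/(0.097−0.018) = 150.9480
P₀ = 4.6490/(1+0.097)^1 + 5.8573/(1+0.097)^2 + 7.3796/(1+0.097)^3 + 9.2976/(1+0.097)^4 + 11.7140/(1+0.097)^5 + 150.9480/(1+0.097)^5 = 123.5044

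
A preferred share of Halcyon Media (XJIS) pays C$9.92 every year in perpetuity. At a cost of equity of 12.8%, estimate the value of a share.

Zero-growth DDM (perpetuity): P₀ = D/r = 9.92 / 0.128 = 77.5000

C$77.50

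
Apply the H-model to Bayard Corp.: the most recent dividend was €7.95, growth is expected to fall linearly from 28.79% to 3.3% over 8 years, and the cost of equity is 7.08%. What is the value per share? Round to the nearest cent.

€431.70

H-model: P₀ = D₀[(1+g_L) + H(g_S−g_L)]/(r−g_L), with H = 8/2 = 4.
P₀ = 7.95 × [(1+0.033) + 4×(0.2879−0.033)] / (0.0708−0.033)
   = 7.95 × 2.0526 / 0.0378 = 431.6976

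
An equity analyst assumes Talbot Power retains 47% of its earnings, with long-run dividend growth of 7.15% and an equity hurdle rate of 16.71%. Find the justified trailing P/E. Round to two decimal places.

Payout ratio b = 1 − 0.47 = 0.53.
Justified trailing P/E = b(1+g)/(r−g) = 0.53×(1+0.0715)/(0.1671−0.0715) = 5.9403

5.94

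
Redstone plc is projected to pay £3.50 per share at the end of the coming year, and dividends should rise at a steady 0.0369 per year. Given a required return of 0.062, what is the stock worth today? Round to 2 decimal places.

Gordon growth model: P₀ = D₁/(r − g), with D₁ = 3.50 given directly.
P₀ = 3.5000 / (0.062 − 0.0369) = 3.5000 / 0.0251 = 139.4422

£139.44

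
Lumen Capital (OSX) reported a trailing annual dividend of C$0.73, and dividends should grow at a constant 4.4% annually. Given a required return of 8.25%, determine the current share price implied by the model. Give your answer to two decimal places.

C$19.80

Gordon growth model: P₀ = D₁/(r − g). D₁ = 0.73 × (1 + 0.044) = 0.7621.
P₀ = 0.7621 / (0.0825 − 0.044) = 0.7621 / 0.0385 = 19.7953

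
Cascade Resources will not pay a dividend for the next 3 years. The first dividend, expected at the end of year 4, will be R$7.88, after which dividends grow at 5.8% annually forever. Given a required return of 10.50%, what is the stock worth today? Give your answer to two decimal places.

R$124.26

Deferred-dividend DDM. At t=3 the remaining stream is a growing perpetuity with first payment D_4 = 7.88.
V_3 = D_4/(r−g) = 7.88/(0.105−0.058) = 167.6596
P₀ = V_3/(1+r)^3 = 167.6596/(1+0.105)^3 = 124.2629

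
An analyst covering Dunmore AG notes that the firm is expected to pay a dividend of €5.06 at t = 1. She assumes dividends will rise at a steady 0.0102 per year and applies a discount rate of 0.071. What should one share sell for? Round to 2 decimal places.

Gordon growth model: P₀ = D₁/(r − g), with D₁ = 5.06 given directly.
P₀ = 5.0600 / (0.071 − 0.0102) = 5.0600 / 0.0608 = 83.2237

€83.22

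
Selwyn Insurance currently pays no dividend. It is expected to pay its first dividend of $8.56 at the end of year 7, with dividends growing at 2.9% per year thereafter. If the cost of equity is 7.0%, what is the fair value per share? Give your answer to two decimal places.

Deferred-dividend DDM. At t=6 the remaining stream is a growing perpetuity with first payment D_7 = 8.56.
V_6 = D_7/(r−g) = 8.56/(0.07−0.029) = 208.7805
P₀ = V_6/(1+r)^6 = 208.7805/(1+0.07)^6 = 139.1193

$139.12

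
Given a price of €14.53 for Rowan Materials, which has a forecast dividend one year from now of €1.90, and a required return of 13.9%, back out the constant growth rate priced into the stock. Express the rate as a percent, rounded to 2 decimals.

0.82%

From P₀ = D₁/(r − g), the implied growth is g = r − D₁/P₀.
g = 0.139 − 1.90/14.53 = 0.139 − 0.13076 = 0.00824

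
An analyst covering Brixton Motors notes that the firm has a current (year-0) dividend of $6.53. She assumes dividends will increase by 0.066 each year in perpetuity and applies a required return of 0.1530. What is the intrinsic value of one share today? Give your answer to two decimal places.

Gordon growth model: P₀ = D₁/(r − g). D₁ = 6.53 × (1 + 0.066) = 6.9610.
P₀ = 6.9610 / (0.153 − 0.066) = 6.9610 / 0.087 = 80.0113

$80.01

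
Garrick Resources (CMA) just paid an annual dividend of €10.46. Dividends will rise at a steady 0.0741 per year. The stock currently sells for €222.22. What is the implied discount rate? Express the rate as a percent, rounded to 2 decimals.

12.47%

Rearranging the constant-growth DDM: r = D₁/P₀ + g.
D₁ = 10.46 × (1 + 0.0741) = 11.2351.
r = 11.2351 / 222.22 + 0.0741 = 0.05056 + 0.0741 = 0.12466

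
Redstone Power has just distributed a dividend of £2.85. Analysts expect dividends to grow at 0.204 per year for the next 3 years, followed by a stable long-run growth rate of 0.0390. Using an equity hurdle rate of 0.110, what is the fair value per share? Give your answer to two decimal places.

£63.31

Two-stage DDM. Project D₁…D_3 at 0.204, terminal growth 0.039, discount at r = 0.11.
D_1 = 3.4314
D_2 = 4.1314
D_3 = 4.9742
Terminal value at t=3: TV = D_4/(r−g) = 5.1682/(0.11−0.039) = 72.7916
P₀ = 3.4314/(1+0.11)^1 + 4.1314/(1+0.11)^2 + 4.9742/(1+0.11)^3 + 72.7916/(1+0.11)^3 = 63.3062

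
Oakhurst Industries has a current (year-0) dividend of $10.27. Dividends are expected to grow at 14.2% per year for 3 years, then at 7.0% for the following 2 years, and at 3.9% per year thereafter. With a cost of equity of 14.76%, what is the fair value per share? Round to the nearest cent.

$132.92

Three-stage DDM. Project D₁…D_5; terminal Gordon value at t=5 with g = 0.039; discount at r = 0.1476.
D_1 = 11.7283
D_2 = 13.3938
D_3 = 15.2957
D_4 = 16.3664
D_5 = 17.5120
TV_5 = 18.1950/(0.1476−0.039) = 167.5414
P₀ = Σ Dₜ/(1+r)ᵗ + TV_5/(1+r)^5 = 132.9167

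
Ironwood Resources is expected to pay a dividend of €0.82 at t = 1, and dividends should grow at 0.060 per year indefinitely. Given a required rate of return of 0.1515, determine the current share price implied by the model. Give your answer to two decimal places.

Gordon growth model: P₀ = D₁/(r − g), with D₁ = 0.82 given directly.
P₀ = 0.8200 / (0.1515 − 0.06) = 0.8200 / 0.0915 = 8.9617

€8.96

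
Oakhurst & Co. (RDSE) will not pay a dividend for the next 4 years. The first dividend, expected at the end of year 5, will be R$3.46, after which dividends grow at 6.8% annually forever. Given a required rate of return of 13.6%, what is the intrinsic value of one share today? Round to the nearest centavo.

Deferred-dividend DDM. At t=4 the remaining stream is a growing perpetuity with first payment D_5 = 3.46.
V_4 = D_5/(r−g) = 3.46/(0.136−0.068) = 50.8824
P₀ = V_4/(1+r)^4 = 50.8824/(1+0.136)^4 = 30.5530

R$30.55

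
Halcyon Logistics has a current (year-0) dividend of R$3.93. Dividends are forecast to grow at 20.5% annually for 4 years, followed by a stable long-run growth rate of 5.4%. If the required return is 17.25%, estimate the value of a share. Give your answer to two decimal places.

Two-stage DDM. Project D₁…D_4 at 0.205, terminal growth 0.054, discount at r = 0.1725.
D_1 = 4.7357
D_2 = 5.7065
D_3 = 6.8763
D_4 = 8.2859
Terminal value at t=4: TV = D_5/(r−g) = 8.7334/(0.1725−0.054) = 73.6992
P₀ = 4.7357/(1+0.1725)^1 + 5.7065/(1+0.1725)^2 + 6.8763/(1+0.1725)^3 + 8.2859/(1+0.1725)^4 + 73.6992/(1+0.1725)^4 = 55.8352

R$55.84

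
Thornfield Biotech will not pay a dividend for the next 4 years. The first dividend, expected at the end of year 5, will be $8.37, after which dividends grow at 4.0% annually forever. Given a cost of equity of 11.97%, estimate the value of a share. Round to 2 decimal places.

$66.81

Deferred-dividend DDM. At t=4 the remaining stream is a growing perpetuity with first payment D_5 = 8.37.
V_4 = D_5/(r−g) = 8.37/(0.1197−0.04) = 105.0188
P₀ = V_4/(1+r)^4 = 105.0188/(1+0.1197)^4 = 66.8129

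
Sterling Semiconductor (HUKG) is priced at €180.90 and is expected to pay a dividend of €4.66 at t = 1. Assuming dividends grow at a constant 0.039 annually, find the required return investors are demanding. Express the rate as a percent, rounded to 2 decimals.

6.48%

Rearranging the constant-growth DDM: r = D₁/P₀ + g.
r = 4.6600 / 180.90 + 0.039 = 0.02576 + 0.039 = 0.06476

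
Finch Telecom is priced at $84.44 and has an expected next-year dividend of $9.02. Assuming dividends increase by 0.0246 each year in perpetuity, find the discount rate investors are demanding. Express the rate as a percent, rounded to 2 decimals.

13.14%

Rearranging the constant-growth DDM: r = D₁/P₀ + g.
r = 9.0200 / 84.44 + 0.0246 = 0.10682 + 0.0246 = 0.13142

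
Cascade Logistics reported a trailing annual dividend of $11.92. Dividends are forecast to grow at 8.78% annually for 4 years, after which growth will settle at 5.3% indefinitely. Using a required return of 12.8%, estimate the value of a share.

Two-stage DDM. Project D₁…D_4 at 0.0878, terminal growth 0.053, discount at r = 0.128.
D_1 = 12.9666
D_2 = 14.1050
D_3 = 15.3435
D_4 = 16.6906
Terminal value at t=4: TV = D_5/(r−g) = 17.5752/(0.128−0.053) = 234.3363
P₀ = 12.9666/(1+0.128)^1 + 14.1050/(1+0.128)^2 + 15.3435/(1+0.128)^3 + 16.6906/(1+0.128)^4 + 234.3363/(1+0.128)^4 = 188.3255

$188.33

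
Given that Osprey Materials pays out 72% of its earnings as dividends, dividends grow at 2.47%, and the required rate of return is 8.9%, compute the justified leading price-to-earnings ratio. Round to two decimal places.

Justified leading P/E = b/(r−g) = 0.72/(0.089−0.0247) = 11.1975

11.20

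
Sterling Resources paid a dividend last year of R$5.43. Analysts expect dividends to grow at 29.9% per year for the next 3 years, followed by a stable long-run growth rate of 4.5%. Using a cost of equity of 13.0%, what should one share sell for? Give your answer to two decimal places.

Two-stage DDM. Project D₁…D_3 at 0.299, terminal growth 0.045, discount at r = 0.13.
D_1 = 7.0536
D_2 = 9.1626
D_3 = 11.9022
Terminal value at t=3: TV = D_4/(r−g) = 12.4378/(0.13−0.045) = 146.3271
P₀ = 7.0536/(1+0.13)^1 + 9.1626/(1+0.13)^2 + 11.9022/(1+0.13)^3 + 146.3271/(1+0.13)^3 = 123.0786

R$123.08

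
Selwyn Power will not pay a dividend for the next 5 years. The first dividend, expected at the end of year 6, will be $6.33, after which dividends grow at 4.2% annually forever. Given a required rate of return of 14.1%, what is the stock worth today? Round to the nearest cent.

Deferred-dividend DDM. At t=5 the remaining stream is a growing perpetuity with first payment D_6 = 6.33.
V_5 = D_6/(r−g) = 6.33/(0.141−0.042) = 63.9394
P₀ = V_5/(1+r)^5 = 63.9394/(1+0.141)^5 = 33.0629

$33.06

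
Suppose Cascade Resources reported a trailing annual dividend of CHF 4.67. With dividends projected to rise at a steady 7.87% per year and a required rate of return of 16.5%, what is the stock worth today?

Gordon growth model: P₀ = D₁/(r − g). D₁ = 4.67 × (1 + 0.0787) = 5.0375.
P₀ = 5.0375 / (0.165 − 0.0787) = 5.0375 / 0.0863 = 58.3723

CHF 58.37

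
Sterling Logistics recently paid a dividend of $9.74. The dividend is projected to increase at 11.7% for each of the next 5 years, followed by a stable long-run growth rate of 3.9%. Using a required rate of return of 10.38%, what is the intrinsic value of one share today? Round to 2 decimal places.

Two-stage DDM. Project D₁…D_5 at 0.117, terminal growth 0.039, discount at r = 0.1038.
D_1 = 10.8796
D_2 = 12.1525
D_3 = 13.5743
D_4 = 15.1625
D_5 = 16.9365
Terminal value at t=5: TV = D_6/(r−g) = 17.5971/(0.1038−0.039) = 271.5597
P₀ = 10.8796/(1+0.1038)^1 + 12.1525/(1+0.1038)^2 + 13.5743/(1+0.1038)^3 + 15.1625/(1+0.1038)^4 + 16.9365/(1+0.1038)^5 + 271.5597/(1+0.1038)^5 = 216.2100

$216.21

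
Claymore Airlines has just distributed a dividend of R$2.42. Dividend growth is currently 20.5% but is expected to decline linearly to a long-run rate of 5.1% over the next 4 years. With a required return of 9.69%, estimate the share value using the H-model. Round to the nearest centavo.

H-model: P₀ = D₀[(1+g_L) + H(g_S−g_L)]/(r−g_L), with H = 4/2 = 2.
P₀ = 2.42 × [(1+0.051) + 2×(0.205−0.051)] / (0.0969−0.051)
   = 2.42 × 1.3590 / 0.0459 = 71.6510

R$71.65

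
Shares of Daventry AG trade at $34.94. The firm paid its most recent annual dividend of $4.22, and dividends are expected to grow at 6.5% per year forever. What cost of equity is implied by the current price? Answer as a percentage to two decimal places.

19.36%

Rearranging the constant-growth DDM: r = D₁/P₀ + g.
D₁ = 4.22 × (1 + 0.065) = 4.4943.
r = 4.4943 / 34.94 + 0.065 = 0.12863 + 0.065 = 0.19363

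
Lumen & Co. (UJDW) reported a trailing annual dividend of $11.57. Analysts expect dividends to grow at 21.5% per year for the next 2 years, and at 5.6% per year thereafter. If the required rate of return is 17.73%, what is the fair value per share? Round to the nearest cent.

Two-stage DDM. Project D₁…D_2 at 0.215, terminal growth 0.056, discount at r = 0.1773.
D_1 = 14.0576
D_2 = 17.0799
Terminal value at t=2: TV = D_3/(r−g) = 18.0364/(0.1773−0.056) = 148.6925
P₀ = 14.0576/(1+0.1773)^1 + 17.0799/(1+0.1773)^2 + 148.6925/(1+0.1773)^2 = 131.5424

$131.54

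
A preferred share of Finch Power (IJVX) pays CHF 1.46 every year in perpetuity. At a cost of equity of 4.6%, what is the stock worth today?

CHF 31.74

Zero-growth DDM (perpetuity): P₀ = D/r = 1.46 / 0.046 = 31.7391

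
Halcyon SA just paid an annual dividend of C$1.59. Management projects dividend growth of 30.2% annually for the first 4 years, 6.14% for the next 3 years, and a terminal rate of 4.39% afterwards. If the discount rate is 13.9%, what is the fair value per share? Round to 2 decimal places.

Three-stage DDM. Project D₁…D_7; terminal Gordon value at t=7 with g = 0.0439; discount at r = 0.139.
D_1 = 2.0702
D_2 = 2.6954
D_3 = 3.5094
D_4 = 4.5692
D_5 = 4.8498
D_6 = 5.1475
D_7 = 5.4636
TV_7 = 5.7034/(0.139−0.0439) = 59.9731
P₀ = Σ Dₜ/(1+r)ᵗ + TV_7/(1+r)^7 = 40.1845

C$40.18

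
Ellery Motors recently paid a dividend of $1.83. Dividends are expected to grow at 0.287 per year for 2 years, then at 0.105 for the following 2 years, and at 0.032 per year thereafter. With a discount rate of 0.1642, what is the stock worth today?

$24.12

Three-stage DDM. Project D₁…D_4; terminal Gordon value at t=4 with g = 0.032; discount at r = 0.1642.
D_1 = 2.3552
D_2 = 3.0312
D_3 = 3.3494
D_4 = 3.7011
TV_4 = 3.8196/(0.1642−0.032) = 28.8922
P₀ = Σ Dₜ/(1+r)ᵗ + TV_4/(1+r)^4 = 24.1248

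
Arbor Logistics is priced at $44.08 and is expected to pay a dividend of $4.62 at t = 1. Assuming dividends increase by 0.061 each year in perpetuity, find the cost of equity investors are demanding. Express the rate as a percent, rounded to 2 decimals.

Rearranging the constant-growth DDM: r = D₁/P₀ + g.
r = 4.6200 / 44.08 + 0.061 = 0.10481 + 0.061 = 0.16581

16.58%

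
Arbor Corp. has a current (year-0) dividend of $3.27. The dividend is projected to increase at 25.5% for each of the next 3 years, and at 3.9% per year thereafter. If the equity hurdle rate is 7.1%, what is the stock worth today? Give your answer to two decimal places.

$184.42

Two-stage DDM. Project D₁…D_3 at 0.255, terminal growth 0.039, discount at r = 0.071.
D_1 = 4.1038
D_2 = 5.1503
D_3 = 6.4637
Terminal value at t=3: TV = D_4/(r−g) = 6.7157/(0.071−0.039) = 209.8672
P₀ = 4.1038/(1+0.071)^1 + 5.1503/(1+0.071)^2 + 6.4637/(1+0.071)^3 + 209.8672/(1+0.071)^3 = 184.4181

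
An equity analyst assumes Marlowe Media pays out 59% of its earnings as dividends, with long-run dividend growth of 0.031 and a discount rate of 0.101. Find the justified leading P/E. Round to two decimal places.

8.43

Justified leading P/E = b/(r−g) = 0.59/(0.101−0.031) = 8.4286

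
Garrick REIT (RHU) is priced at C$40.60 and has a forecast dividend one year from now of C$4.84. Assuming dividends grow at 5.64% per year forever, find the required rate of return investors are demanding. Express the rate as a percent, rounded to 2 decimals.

Rearranging the constant-growth DDM: r = D₁/P₀ + g.
r = 4.8400 / 40.60 + 0.0564 = 0.11921 + 0.0564 = 0.17561

17.56%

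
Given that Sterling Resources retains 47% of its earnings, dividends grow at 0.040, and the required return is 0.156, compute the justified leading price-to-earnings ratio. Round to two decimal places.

4.57

Payout ratio b = 1 − 0.47 = 0.53.
Justified leading P/E = b/(r−g) = 0.53/(0.156−0.04) = 4.5690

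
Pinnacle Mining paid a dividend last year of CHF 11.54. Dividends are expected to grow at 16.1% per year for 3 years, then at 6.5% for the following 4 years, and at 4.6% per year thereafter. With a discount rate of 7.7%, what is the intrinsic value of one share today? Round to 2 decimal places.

CHF 562.94

Three-stage DDM. Project D₁…D_7; terminal Gordon value at t=7 with g = 0.046; discount at r = 0.077.
D_1 = 13.3979
D_2 = 15.5550
D_3 = 18.0594
D_4 = 19.2332
D_5 = 20.4834
D_6 = 21.8148
D_7 = 23.2328
TV_7 = 24.3015/(0.077−0.046) = 783.9185
P₀ = Σ Dₜ/(1+r)ᵗ + TV_7/(1+r)^7 = 562.9413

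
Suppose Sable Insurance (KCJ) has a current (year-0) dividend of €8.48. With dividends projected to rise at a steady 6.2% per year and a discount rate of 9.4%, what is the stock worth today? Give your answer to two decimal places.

€281.43

Gordon growth model: P₀ = D₁/(r − g). D₁ = 8.48 × (1 + 0.062) = 9.0058.
P₀ = 9.0058 / (0.094 − 0.062) = 9.0058 / 0.032 = 281.4300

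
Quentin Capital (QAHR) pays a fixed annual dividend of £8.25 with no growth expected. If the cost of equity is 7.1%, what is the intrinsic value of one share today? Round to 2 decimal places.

£116.20

Zero-growth DDM (perpetuity): P₀ = D/r = 8.25 / 0.071 = 116.1972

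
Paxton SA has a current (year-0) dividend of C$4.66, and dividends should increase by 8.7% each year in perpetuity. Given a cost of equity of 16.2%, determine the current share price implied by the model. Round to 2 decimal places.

C$67.54

Gordon growth model: P₀ = D₁/(r − g). D₁ = 4.66 × (1 + 0.087) = 5.0654.
P₀ = 5.0654 / (0.162 − 0.087) = 5.0654 / 0.075 = 67.5389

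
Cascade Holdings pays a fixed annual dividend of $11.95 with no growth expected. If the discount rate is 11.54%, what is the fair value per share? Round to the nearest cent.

Zero-growth DDM (perpetuity): P₀ = D/r = 11.95 / 0.1154 = 103.5529

$103.55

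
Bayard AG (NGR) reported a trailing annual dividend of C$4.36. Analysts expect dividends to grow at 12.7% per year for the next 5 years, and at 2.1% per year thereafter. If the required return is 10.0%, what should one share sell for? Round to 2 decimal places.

C$87.07

Two-stage DDM. Project D₁…D_5 at 0.127, terminal growth 0.021, discount at r = 0.1.
D_1 = 4.9137
D_2 = 5.5378
D_3 = 6.2411
D_4 = 7.0337
D_5 = 7.9269
Terminal value at t=5: TV = D_6/(r−g) = 8.0934/(0.1−0.021) = 102.4483
P₀ = 4.9137/(1+0.1)^1 + 5.5378/(1+0.1)^2 + 6.2411/(1+0.1)^3 + 7.0337/(1+0.1)^4 + 7.9269/(1+0.1)^5 + 102.4483/(1+0.1)^5 = 87.0711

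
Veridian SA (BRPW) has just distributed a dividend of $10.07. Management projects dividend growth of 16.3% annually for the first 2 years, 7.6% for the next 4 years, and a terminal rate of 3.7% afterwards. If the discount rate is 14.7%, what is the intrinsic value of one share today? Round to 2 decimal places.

Three-stage DDM. Project D₁…D_6; terminal Gordon value at t=6 with g = 0.037; discount at r = 0.147.
D_1 = 11.7114
D_2 = 13.6204
D_3 = 14.6555
D_4 = 15.7693
D_5 = 16.9678
D_6 = 18.2574
TV_6 = 18.9329/(0.147−0.037) = 172.1171
P₀ = Σ Dₜ/(1+r)ᵗ + TV_6/(1+r)^6 = 131.5374

$131.54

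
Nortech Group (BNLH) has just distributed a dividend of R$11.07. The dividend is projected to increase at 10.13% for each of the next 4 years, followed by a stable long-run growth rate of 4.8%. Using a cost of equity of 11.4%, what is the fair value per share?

Two-stage DDM. Project D₁…D_4 at 0.1013, terminal growth 0.048, discount at r = 0.114.
D_1 = 12.1914
D_2 = 13.4264
D_3 = 14.7865
D_4 = 16.2843
Terminal value at t=4: TV = D_5/(r−g) = 17.0660/(0.114−0.048) = 258.5756
P₀ = 12.1914/(1+0.114)^1 + 13.4264/(1+0.114)^2 + 14.7865/(1+0.114)^3 + 16.2843/(1+0.114)^4 + 258.5756/(1+0.114)^4 = 210.9308

R$210.93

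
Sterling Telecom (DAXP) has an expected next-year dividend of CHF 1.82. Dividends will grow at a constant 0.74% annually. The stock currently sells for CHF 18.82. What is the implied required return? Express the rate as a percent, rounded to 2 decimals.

Rearranging the constant-growth DDM: r = D₁/P₀ + g.
r = 1.8200 / 18.82 + 0.0074 = 0.09671 + 0.0074 = 0.10411

10.41%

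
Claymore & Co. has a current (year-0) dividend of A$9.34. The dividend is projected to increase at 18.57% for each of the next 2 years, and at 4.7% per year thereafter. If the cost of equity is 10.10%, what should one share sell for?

Two-stage DDM. Project D₁…D_2 at 0.1857, terminal growth 0.047, discount at r = 0.101.
D_1 = 11.0744
D_2 = 13.1310
Terminal value at t=2: TV = D_3/(r−g) = 13.7481/(0.101−0.047) = 254.5947
P₀ = 11.0744/(1+0.101)^1 + 13.1310/(1+0.101)^2 + 254.5947/(1+0.101)^2 = 230.9177

A$230.92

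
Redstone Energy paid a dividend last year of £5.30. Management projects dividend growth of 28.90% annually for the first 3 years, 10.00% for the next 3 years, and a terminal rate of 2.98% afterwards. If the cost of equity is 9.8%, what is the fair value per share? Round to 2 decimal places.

Three-stage DDM. Project D₁…D_6; terminal Gordon value at t=6 with g = 0.0298; discount at r = 0.098.
D_1 = 6.8317
D_2 = 8.8061
D_3 = 11.3510
D_4 = 12.4861
D_5 = 13.7347
D_6 = 15.1082
TV_6 = 15.5584/(0.098−0.0298) = 228.1294
P₀ = Σ Dₜ/(1+r)ᵗ + TV_6/(1+r)^6 = 178.1064

£178.11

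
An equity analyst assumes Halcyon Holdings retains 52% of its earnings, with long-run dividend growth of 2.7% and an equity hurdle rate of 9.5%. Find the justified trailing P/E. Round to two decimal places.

Payout ratio b = 1 − 0.52 = 0.48.
Justified trailing P/E = b(1+g)/(r−g) = 0.48×(1+0.027)/(0.095−0.027) = 7.2494

7.25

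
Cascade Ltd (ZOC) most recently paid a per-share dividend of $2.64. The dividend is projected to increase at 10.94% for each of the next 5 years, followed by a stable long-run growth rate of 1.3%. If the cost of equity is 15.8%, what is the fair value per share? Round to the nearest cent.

Two-stage DDM. Project D₁…D_5 at 0.1094, terminal growth 0.013, discount at r = 0.158.
D_1 = 2.9288
D_2 = 3.2492
D_3 = 3.6047
D_4 = 3.9990
D_5 = 4.4365
Terminal value at t=5: TV = D_6/(r−g) = 4.4942/(0.158−0.013) = 30.9946
P₀ = 2.9288/(1+0.158)^1 + 3.2492/(1+0.158)^2 + 3.6047/(1+0.158)^3 + 3.9990/(1+0.158)^4 + 4.4365/(1+0.158)^5 + 30.9946/(1+0.158)^5 = 26.5130

$26.51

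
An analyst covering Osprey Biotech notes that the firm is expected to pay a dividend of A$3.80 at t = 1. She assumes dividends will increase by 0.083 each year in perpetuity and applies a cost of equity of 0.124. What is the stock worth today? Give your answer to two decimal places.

Gordon growth model: P₀ = D₁/(r − g), with D₁ = 3.80 given directly.
P₀ = 3.8000 / (0.124 − 0.083) = 3.8000 / 0.041 = 92.6829

A$92.68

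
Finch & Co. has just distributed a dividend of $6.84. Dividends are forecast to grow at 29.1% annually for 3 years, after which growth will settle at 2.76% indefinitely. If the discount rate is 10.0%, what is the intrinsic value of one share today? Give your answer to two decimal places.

$185.45

Two-stage DDM. Project D₁…D_3 at 0.291, terminal growth 0.0276, discount at r = 0.1.
D_1 = 8.8304
D_2 = 11.4001
D_3 = 14.7175
Terminal value at t=3: TV = D_4/(r−g) = 15.1237/(0.1−0.0276) = 208.8913
P₀ = 8.8304/(1+0.1)^1 + 11.4001/(1+0.1)^2 + 14.7175/(1+0.1)^3 + 208.8913/(1+0.1)^3 = 185.4499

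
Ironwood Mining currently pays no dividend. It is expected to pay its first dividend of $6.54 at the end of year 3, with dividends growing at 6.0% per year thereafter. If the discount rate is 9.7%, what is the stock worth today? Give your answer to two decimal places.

$146.88

Deferred-dividend DDM. At t=2 the remaining stream is a growing perpetuity with first payment D_3 = 6.54.
V_2 = D_3/(r−g) = 6.54/(0.097−0.06) = 176.7568
P₀ = V_2/(1+r)^2 = 176.7568/(1+0.097)^2 = 146.8800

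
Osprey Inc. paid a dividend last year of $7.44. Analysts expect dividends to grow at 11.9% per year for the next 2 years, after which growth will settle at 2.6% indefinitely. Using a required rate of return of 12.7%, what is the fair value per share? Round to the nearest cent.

Two-stage DDM. Project D₁…D_2 at 0.119, terminal growth 0.026, discount at r = 0.127.
D_1 = 8.3254
D_2 = 9.3161
Terminal value at t=2: TV = D_3/(r−g) = 9.5583/(0.127−0.026) = 94.6366
P₀ = 8.3254/(1+0.127)^1 + 9.3161/(1+0.127)^2 + 94.6366/(1+0.127)^2 = 89.2314

$89.23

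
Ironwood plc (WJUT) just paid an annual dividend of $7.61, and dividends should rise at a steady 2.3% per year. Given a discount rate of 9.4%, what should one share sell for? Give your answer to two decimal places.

Gordon growth model: P₀ = D₁/(r − g). D₁ = 7.61 × (1 + 0.023) = 7.7850.
P₀ = 7.7850 / (0.094 − 0.023) = 7.7850 / 0.071 = 109.6483

$109.65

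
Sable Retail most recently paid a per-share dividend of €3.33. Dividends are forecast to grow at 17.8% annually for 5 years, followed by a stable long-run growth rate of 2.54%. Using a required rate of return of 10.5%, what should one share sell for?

Two-stage DDM. Project D₁…D_5 at 0.178, terminal growth 0.0254, discount at r = 0.105.
D_1 = 3.9227
D_2 = 4.6210
D_3 = 5.4435
D_4 = 6.4125
D_5 = 7.5539
Terminal value at t=5: TV = D_6/(r−g) = 7.7458/(0.105−0.0254) = 97.3085
P₀ = 3.9227/(1+0.105)^1 + 4.6210/(1+0.105)^2 + 5.4435/(1+0.105)^3 + 6.4125/(1+0.105)^4 + 7.5539/(1+0.105)^5 + 97.3085/(1+0.105)^5 = 79.3216

€79.32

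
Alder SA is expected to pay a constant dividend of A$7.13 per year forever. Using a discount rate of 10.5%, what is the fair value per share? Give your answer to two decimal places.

A$67.90

Zero-growth DDM (perpetuity): P₀ = D/r = 7.13 / 0.105 = 67.9048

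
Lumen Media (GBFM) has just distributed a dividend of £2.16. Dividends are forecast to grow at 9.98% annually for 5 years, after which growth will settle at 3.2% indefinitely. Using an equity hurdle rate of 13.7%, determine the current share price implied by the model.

£27.76

Two-stage DDM. Project D₁…D_5 at 0.0998, terminal growth 0.032, discount at r = 0.137.
D_1 = 2.3756
D_2 = 2.6126
D_3 = 2.8734
D_4 = 3.1602
D_5 = 3.4755
Terminal value at t=5: TV = D_6/(r−g) = 3.5868/(0.137−0.032) = 34.1596
P₀ = 2.3756/(1+0.137)^1 + 2.6126/(1+0.137)^2 + 2.8734/(1+0.137)^3 + 3.1602/(1+0.137)^4 + 3.4755/(1+0.137)^5 + 34.1596/(1+0.137)^5 = 27.7618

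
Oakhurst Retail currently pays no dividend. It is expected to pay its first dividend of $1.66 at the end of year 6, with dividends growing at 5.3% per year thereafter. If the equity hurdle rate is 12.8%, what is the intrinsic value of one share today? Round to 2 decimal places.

Deferred-dividend DDM. At t=5 the remaining stream is a growing perpetuity with first payment D_6 = 1.66.
V_5 = D_6/(r−g) = 1.66/(0.128−0.053) = 22.1333
P₀ = V_5/(1+r)^5 = 22.1333/(1+0.128)^5 = 12.1200

$12.12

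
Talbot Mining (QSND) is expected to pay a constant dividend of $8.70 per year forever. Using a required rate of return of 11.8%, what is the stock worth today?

$73.73

Zero-growth DDM (perpetuity): P₀ = D/r = 8.70 / 0.118 = 73.7288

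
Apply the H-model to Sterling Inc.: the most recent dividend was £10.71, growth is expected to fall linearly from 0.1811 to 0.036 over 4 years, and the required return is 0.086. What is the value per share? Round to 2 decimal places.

H-model: P₀ = D₀[(1+g_L) + H(g_S−g_L)]/(r−g_L), with H = 4/2 = 2.
P₀ = 10.71 × [(1+0.036) + 2×(0.1811−0.036)] / (0.086−0.036)
   = 10.71 × 1.3262 / 0.05 = 284.0720

£284.07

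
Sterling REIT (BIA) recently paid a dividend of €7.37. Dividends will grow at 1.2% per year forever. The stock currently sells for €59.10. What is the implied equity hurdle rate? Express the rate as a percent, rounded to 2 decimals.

13.82%

Rearranging the constant-growth DDM: r = D₁/P₀ + g.
D₁ = 7.37 × (1 + 0.012) = 7.4584.
r = 7.4584 / 59.10 + 0.012 = 0.12620 + 0.012 = 0.13820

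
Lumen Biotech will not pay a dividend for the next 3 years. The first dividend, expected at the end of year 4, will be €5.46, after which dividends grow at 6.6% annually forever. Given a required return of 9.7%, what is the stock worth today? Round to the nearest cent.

€133.42

Deferred-dividend DDM. At t=3 the remaining stream is a growing perpetuity with first payment D_4 = 5.46.
V_3 = D_4/(r−g) = 5.46/(0.097−0.066) = 176.1290
P₀ = V_3/(1+r)^3 = 176.1290/(1+0.097)^3 = 133.4170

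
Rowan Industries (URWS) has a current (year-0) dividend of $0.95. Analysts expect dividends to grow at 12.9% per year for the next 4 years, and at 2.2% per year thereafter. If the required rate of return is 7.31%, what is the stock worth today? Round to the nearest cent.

Two-stage DDM. Project D₁…D_4 at 0.129, terminal growth 0.022, discount at r = 0.0731.
D_1 = 1.0725
D_2 = 1.2109
D_3 = 1.3671
D_4 = 1.5435
Terminal value at t=4: TV = D_5/(r−g) = 1.5774/(0.0731−0.022) = 30.8695
P₀ = 1.0725/(1+0.0731)^1 + 1.2109/(1+0.0731)^2 + 1.3671/(1+0.0731)^3 + 1.5435/(1+0.0731)^4 + 30.8695/(1+0.0731)^4 = 27.6006

$27.60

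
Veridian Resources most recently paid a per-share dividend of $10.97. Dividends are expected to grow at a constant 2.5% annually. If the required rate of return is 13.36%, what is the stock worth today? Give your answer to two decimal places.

Gordon growth model: P₀ = D₁/(r − g). D₁ = 10.97 × (1 + 0.025) = 11.2442.
P₀ = 11.2442 / (0.1336 − 0.025) = 11.2442 / 0.1086 = 103.5382

$103.54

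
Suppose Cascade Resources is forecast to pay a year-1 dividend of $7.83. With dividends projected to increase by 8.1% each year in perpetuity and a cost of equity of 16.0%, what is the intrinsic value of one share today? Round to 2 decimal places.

Gordon growth model: P₀ = D₁/(r − g), with D₁ = 7.83 given directly.
P₀ = 7.8300 / (0.16 − 0.081) = 7.8300 / 0.079 = 99.1139

$99.11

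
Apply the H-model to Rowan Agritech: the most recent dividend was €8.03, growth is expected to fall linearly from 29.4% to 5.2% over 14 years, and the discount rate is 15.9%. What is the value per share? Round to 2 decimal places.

H-model: P₀ = D₀[(1+g_L) + H(g_S−g_L)]/(r−g_L), with H = 14/2 = 7.
P₀ = 8.03 × [(1+0.052) + 7×(0.294−0.052)] / (0.159−0.052)
   = 8.03 × 2.7460 / 0.107 = 206.0783

€206.08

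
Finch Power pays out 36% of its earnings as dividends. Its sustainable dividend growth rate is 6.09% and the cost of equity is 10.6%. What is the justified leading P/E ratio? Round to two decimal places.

Justified leading P/E = b/(r−g) = 0.36/(0.106−0.0609) = 7.9823

7.98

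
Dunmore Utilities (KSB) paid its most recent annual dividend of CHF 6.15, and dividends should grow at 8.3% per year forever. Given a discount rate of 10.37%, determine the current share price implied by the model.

CHF 321.76

Gordon growth model: P₀ = D₁/(r − g). D₁ = 6.15 × (1 + 0.083) = 6.6604.
P₀ = 6.6604 / (0.1037 − 0.083) = 6.6604 / 0.0207 = 321.7609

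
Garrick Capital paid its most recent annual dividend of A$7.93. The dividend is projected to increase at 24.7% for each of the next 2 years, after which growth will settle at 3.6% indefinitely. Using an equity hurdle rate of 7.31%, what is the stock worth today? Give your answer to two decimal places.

A$318.95

Two-stage DDM. Project D₁…D_2 at 0.247, terminal growth 0.036, discount at r = 0.0731.
D_1 = 9.8887
D_2 = 12.3312
Terminal value at t=2: TV = D_3/(r−g) = 12.7751/(0.0731−0.036) = 344.3435
P₀ = 9.8887/(1+0.0731)^1 + 12.3312/(1+0.0731)^2 + 344.3435/(1+0.0731)^2 = 318.9513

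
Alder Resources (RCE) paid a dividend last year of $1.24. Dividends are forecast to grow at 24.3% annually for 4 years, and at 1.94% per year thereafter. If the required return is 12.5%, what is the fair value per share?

$24.24

Two-stage DDM. Project D₁…D_4 at 0.243, terminal growth 0.0194, discount at r = 0.125.
D_1 = 1.5413
D_2 = 1.9159
D_3 = 2.3814
D_4 = 2.9601
Terminal value at t=4: TV = D_5/(r−g) = 3.0175/(0.125−0.0194) = 28.5750
P₀ = 1.5413/(1+0.125)^1 + 1.9159/(1+0.125)^2 + 2.3814/(1+0.125)^3 + 2.9601/(1+0.125)^4 + 28.5750/(1+0.125)^4 = 24.2436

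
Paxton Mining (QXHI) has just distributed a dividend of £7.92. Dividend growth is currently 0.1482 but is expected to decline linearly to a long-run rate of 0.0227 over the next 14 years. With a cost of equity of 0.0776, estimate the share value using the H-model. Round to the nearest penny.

£274.27

H-model: P₀ = D₀[(1+g_L) + H(g_S−g_L)]/(r−g_L), with H = 14/2 = 7.
P₀ = 7.92 × [(1+0.0227) + 7×(0.1482−0.0227)] / (0.0776−0.0227)
   = 7.92 × 1.9012 / 0.0549 = 274.2715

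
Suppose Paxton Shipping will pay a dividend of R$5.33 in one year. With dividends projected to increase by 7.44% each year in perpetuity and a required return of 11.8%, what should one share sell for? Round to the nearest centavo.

R$122.25

Gordon growth model: P₀ = D₁/(r − g), with D₁ = 5.33 given directly.
P₀ = 5.3300 / (0.118 − 0.0744) = 5.3300 / 0.0436 = 122.2477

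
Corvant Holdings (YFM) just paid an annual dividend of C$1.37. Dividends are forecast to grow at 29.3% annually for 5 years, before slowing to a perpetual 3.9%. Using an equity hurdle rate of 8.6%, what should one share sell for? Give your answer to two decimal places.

Two-stage DDM. Project D₁…D_5 at 0.293, terminal growth 0.039, discount at r = 0.086.
D_1 = 1.7714
D_2 = 2.2904
D_3 = 2.9615
D_4 = 3.8293
D_5 = 4.9512
Terminal value at t=5: TV = D_6/(r−g) = 5.1443/(0.086−0.039) = 109.4538
P₀ = 1.7714/(1+0.086)^1 + 2.2904/(1+0.086)^2 + 2.9615/(1+0.086)^3 + 3.8293/(1+0.086)^4 + 4.9512/(1+0.086)^5 + 109.4538/(1+0.086)^5 = 84.3732

C$84.37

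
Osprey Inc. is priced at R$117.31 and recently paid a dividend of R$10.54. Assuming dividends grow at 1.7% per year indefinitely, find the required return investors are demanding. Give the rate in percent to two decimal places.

Rearranging the constant-growth DDM: r = D₁/P₀ + g.
D₁ = 10.54 × (1 + 0.017) = 10.7192.
r = 10.7192 / 117.31 + 0.017 = 0.09137 + 0.017 = 0.10837

10.84%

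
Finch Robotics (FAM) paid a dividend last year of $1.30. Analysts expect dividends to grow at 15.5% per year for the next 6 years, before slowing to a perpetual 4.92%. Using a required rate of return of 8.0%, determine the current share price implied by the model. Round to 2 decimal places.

Two-stage DDM. Project D₁…D_6 at 0.155, terminal growth 0.0492, discount at r = 0.08.
D_1 = 1.5015
D_2 = 1.7342
D_3 = 2.0030
D_4 = 2.3135
D_5 = 2.6721
D_6 = 3.0863
Terminal value at t=6: TV = D_7/(r−g) = 3.2381/(0.08−0.0492) = 105.1339
P₀ = 1.5015/(1+0.08)^1 + 1.7342/(1+0.08)^2 + 2.0030/(1+0.08)^3 + 2.3135/(1+0.08)^4 + 2.6721/(1+0.08)^5 + 3.0863/(1+0.08)^6 + 105.1339/(1+0.08)^6 = 76.1833

$76.18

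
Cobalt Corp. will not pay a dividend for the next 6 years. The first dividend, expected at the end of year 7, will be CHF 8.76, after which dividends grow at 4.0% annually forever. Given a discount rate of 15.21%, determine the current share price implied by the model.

CHF 33.42

Deferred-dividend DDM. At t=6 the remaining stream is a growing perpetuity with first payment D_7 = 8.76.
V_6 = D_7/(r−g) = 8.76/(0.1521−0.04) = 78.1445
P₀ = V_6/(1+r)^6 = 78.1445/(1+0.1521)^6 = 33.4162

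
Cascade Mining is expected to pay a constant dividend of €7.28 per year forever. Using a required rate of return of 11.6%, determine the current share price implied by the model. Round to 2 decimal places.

Zero-growth DDM (perpetuity): P₀ = D/r = 7.28 / 0.116 = 62.7586

€62.76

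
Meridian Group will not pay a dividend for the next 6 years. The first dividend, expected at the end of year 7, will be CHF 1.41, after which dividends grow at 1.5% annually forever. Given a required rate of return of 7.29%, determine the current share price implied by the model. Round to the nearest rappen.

CHF 15.97

Deferred-dividend DDM. At t=6 the remaining stream is a growing perpetuity with first payment D_7 = 1.41.
V_6 = D_7/(r−g) = 1.41/(0.0729−0.015) = 24.3523
P₀ = V_6/(1+r)^6 = 24.3523/(1+0.0729)^6 = 15.9656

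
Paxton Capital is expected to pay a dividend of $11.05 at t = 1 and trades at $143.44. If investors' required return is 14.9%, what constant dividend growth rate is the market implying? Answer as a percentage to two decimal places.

7.20%

From P₀ = D₁/(r − g), the implied growth is g = r − D₁/P₀.
g = 0.149 − 11.05/143.44 = 0.149 − 0.07704 = 0.07196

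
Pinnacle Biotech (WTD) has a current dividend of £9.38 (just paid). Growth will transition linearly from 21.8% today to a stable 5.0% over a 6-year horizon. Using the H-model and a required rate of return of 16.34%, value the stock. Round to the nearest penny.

H-model: P₀ = D₀[(1+g_L) + H(g_S−g_L)]/(r−g_L), with H = 6/2 = 3.
P₀ = 9.38 × [(1+0.05) + 3×(0.218−0.05)] / (0.1634−0.05)
   = 9.38 × 1.5540 / 0.1134 = 128.5407

£128.54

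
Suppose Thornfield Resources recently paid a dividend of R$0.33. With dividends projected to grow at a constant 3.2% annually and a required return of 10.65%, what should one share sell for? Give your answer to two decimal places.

R$4.57

Gordon growth model: P₀ = D₁/(r − g). D₁ = 0.33 × (1 + 0.032) = 0.3406.
P₀ = 0.3406 / (0.1065 − 0.032) = 0.3406 / 0.0745 = 4.5713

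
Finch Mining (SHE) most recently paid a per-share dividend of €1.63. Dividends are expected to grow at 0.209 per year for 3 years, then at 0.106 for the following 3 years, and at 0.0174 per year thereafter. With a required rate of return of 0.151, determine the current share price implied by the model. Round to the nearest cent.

€23.40

Three-stage DDM. Project D₁…D_6; terminal Gordon value at t=6 with g = 0.0174; discount at r = 0.151.
D_1 = 1.9707
D_2 = 2.3825
D_3 = 2.8805
D_4 = 3.1858
D_5 = 3.5235
D_6 = 3.8970
TV_6 = 3.9648/(0.151−0.0174) = 29.6768
P₀ = Σ Dₜ/(1+r)ᵗ + TV_6/(1+r)^6 = 23.3984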